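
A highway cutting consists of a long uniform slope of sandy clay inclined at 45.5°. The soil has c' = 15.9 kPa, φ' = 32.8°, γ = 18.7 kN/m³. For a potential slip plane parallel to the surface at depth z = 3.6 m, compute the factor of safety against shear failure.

FS = 1.11

For an infinite slope with a slip plane parallel to the surface (no pore pressure): FS = [c' + γz cos²β tanφ'] / [γz sinβ cosβ].
γz = 18.7·3.6 = 67.32 kN/m²
Numerator = 15.9 + 67.32·cos²45.5°·tan32.8° = 15.9 + 67.32·0.4913·0.6445 = 37.214 kPa
Denominator = 67.32·sin45.5°·cos45.5° = 67.32·0.7133·0.7009 = 33.655 kPa
FS = 37.214 / 33.655 = 1.106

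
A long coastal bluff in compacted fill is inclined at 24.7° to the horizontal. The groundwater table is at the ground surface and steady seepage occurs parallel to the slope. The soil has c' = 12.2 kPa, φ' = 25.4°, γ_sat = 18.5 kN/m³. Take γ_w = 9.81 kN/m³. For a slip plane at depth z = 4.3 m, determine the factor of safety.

FS = 0.89

With seepage parallel to the slope and the water table at the surface, the effective normal stress on the slip plane uses the buoyant unit weight γ' = γ_sat − γ_w while the driving shear stress uses γ_sat:
FS = [c' + γ' z cos²β tanφ'] / [γ_sat z sinβ cosβ]
γ' = 18.5 − 9.81 = 8.69 kN/m³
Numerator = 12.2 + 8.69·4.3·cos²24.7°·tan25.4° = 12.2 + 8.69·4.3·0.8254·0.4748 = 26.845 kPa
Denominator = 18.5·4.3·sin24.7°·cos24.7° = 18.5·4.3·0.4179·0.9085 = 30.200 kPa
FS = 26.845 / 30.200 = 0.889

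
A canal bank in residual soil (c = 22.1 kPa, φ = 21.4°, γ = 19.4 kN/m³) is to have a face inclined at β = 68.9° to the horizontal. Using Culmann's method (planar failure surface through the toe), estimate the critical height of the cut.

Culmann's analysis gives the critical failure plane at α_cr = (β + φ)/2 = (68.9 + 21.4)/2 = 45.2°, and the critical height
H_c = (4c/γ) · sinβ cosφ / [1 − cos(β − φ)]
    = (4·22.1/19.4) · sin68.9°·cos21.4° / [1 − cos(47.5°)]
    = 4.557 · 0.9330·0.9311 / [1 − 0.6756]
    = 4.557 · 0.8686 / 0.3244
    = 12.20 m

H_c = 12.20 m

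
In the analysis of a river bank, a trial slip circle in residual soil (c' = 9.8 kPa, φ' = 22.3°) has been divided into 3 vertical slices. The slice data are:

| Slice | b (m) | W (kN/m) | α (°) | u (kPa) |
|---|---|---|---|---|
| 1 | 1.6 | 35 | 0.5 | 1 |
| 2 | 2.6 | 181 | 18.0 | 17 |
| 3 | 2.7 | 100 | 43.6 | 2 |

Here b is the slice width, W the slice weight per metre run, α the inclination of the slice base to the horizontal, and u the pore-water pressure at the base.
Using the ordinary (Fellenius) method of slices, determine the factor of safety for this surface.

FS = 1.36

Ordinary method of slices: FS = Σ[c'·Δl_i + (W_i cosα_i − u_i·Δl_i)·tanφ'] / Σ W_i sinα_i, with Δl_i = b_i / cosα_i.
Slice 1: Δl = 1.6/cos0.5° = 1.600 m; N'_1 = 35·cos0.5° − 1·1.600 = 33.4; c'Δl = 15.68; W sinα = 0.3
Slice 2: Δl = 2.6/cos18.0° = 2.734 m; N'_2 = 181·cos18.0° − 17·2.734 = 125.7; c'Δl = 26.79; W sinα = 55.9
Slice 3: Δl = 2.7/cos43.6° = 3.728 m; N'_3 = 100·cos43.6° − 2·3.728 = 65.0; c'Δl = 36.54; W sinα = 69.0
Σc'Δl = 79.0 kN/m; ΣN' = 224.0 kN/m; ΣW sinα = 125.2 kN/m
Resisting = 79.0 + 224.0·tan22.3° = 79.0 + 91.9 = 170.9 kN/m
FS = 170.9 / 125.2 = 1.365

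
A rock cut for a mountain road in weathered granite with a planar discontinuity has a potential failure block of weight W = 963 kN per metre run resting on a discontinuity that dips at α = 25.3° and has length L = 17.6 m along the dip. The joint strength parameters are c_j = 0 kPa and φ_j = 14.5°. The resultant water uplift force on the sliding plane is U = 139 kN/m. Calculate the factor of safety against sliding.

FS = 0.46

Resolving the block weight along and normal to the plane and applying the Mohr–Coulomb strength on the joint:
N' = W cosα − U = 963·cos25.3° − 139 = 731.6 kN/m
Driving force T = W sinα = 963·sin25.3° = 411.5 kN/m
Resisting force R = c_j·L + N'·tanφ_j = 0·17.6 + 731.6·tan14.5° = 0.0 + 189.2 = 189.2 kN/m
FS = R / T = 189.2 / 411.5 = 0.460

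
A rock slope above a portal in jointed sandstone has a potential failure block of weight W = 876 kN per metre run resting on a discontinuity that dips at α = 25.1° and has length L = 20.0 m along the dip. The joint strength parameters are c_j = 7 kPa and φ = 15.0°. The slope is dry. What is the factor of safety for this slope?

FS = 0.95

Resolving the block weight along and normal to the plane and applying the Mohr–Coulomb strength on the joint:
N' = W cosα = 876·cos25.1° = 793.3 kN/m
Driving force T = W sinα = 876·sin25.1° = 371.6 kN/m
Resisting force R = c_j·L + N'·tanφ = 7·20.0 + 793.3·tan15.0° = 140.0 + 212.6 = 352.6 kN/m
FS = R / T = 352.6 / 371.6 = 0.949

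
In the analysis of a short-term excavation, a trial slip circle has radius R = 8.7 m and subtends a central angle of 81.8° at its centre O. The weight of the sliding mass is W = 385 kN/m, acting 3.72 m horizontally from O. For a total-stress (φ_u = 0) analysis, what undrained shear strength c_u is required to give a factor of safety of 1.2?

FS = c_u·L_a·R / (W·d), so c_u = FS·W·d / (L_a·R).
Arc length L_a = R·θ = 8.7·(81.8°·π/180) = 8.7·1.4277 = 12.42 m
c_u = 1.2·385·3.72 / (12.42·8.7) = 1718.6 / 108.06 = 15.90 kPa

c_u = 15.9 kPa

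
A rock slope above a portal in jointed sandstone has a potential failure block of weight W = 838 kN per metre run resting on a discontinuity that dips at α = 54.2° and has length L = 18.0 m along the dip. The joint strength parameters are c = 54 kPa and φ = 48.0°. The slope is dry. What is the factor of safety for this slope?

FS = 2.23

Resolving the block weight along and normal to the plane and applying the Mohr–Coulomb strength on the joint:
N' = W cosα = 838·cos54.2° = 490.2 kN/m
Driving force T = W sinα = 838·sin54.2° = 679.7 kN/m
Resisting force R = c·L + N'·tanφ = 54·18.0 + 490.2·tan48.0° = 972.0 + 544.4 = 1516.4 kN/m
FS = R / T = 1516.4 / 679.7 = 2.231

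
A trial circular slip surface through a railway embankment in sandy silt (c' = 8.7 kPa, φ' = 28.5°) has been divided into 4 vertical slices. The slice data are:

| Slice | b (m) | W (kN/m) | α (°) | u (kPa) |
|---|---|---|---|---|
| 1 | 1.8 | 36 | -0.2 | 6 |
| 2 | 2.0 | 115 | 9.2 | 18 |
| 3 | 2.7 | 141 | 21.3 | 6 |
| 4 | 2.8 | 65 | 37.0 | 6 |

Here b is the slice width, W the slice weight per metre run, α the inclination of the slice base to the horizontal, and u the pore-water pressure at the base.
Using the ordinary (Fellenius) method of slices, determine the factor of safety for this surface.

Ordinary method of slices: FS = Σ[c'·Δl_i + (W_i cosα_i − u_i·Δl_i)·tanφ'] / Σ W_i sinα_i, with Δl_i = b_i / cosα_i.
Slice 1: Δl = 1.8/cos(-0.2°) = 1.800 m; N'_1 = 36·cos(-0.2°) − 6·1.800 = 25.2; c'Δl = 15.66; W sinα = -0.1
Slice 2: Δl = 2.0/cos9.2° = 2.026 m; N'_2 = 115·cos9.2° − 18·2.026 = 77.1; c'Δl = 17.63; W sinα = 18.4
Slice 3: Δl = 2.7/cos21.3° = 2.898 m; N'_3 = 141·cos21.3° − 6·2.898 = 114.0; c'Δl = 25.21; W sinα = 51.2
Slice 4: Δl = 2.8/cos37.0° = 3.506 m; N'_4 = 65·cos37.0° − 6·3.506 = 30.9; c'Δl = 30.50; W sinα = 39.1
Σc'Δl = 89.0 kN/m; ΣN' = 247.1 kN/m; ΣW sinα = 108.6 kN/m
Resisting = 89.0 + 247.1·tan28.5° = 89.0 + 134.2 = 223.2 kN/m
FS = 223.2 / 108.6 = 2.055

FS = 2.06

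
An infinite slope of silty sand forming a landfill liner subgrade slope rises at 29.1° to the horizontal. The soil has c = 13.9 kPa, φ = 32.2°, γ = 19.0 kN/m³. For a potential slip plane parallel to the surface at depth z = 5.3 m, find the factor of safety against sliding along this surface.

For an infinite slope with a slip plane parallel to the surface (no pore pressure): FS = [c + γz cos²β tanφ] / [γz sinβ cosβ].
γz = 19.0·5.3 = 100.70 kN/m²
Numerator = 13.9 + 100.70·cos²29.1°·tan32.2° = 13.9 + 100.70·0.7635·0.6297 = 62.315 kPa
Denominator = 100.70·sin29.1°·cos29.1° = 100.70·0.4863·0.8738 = 42.792 kPa
FS = 62.315 / 42.792 = 1.456

FS = 1.46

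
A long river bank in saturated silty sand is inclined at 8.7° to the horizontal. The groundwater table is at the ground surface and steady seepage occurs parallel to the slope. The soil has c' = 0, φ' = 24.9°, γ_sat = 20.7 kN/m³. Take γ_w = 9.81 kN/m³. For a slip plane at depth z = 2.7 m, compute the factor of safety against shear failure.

With seepage parallel to the slope and the water table at the surface, the effective normal stress on the slip plane uses the buoyant unit weight γ' = γ_sat − γ_w while the driving shear stress uses γ_sat:
FS = [c' + γ' z cos²β tanφ'] / [γ_sat z sinβ cosβ]
(For c' = 0 this reduces to FS = (γ'/γ_sat)·tanφ'/tanβ.)
γ' = 20.7 − 9.81 = 10.89 kN/m³
Numerator = 0.0 + 10.89·2.7·cos²8.7°·tan24.9° = 0.0 + 10.89·2.7·0.9771·0.4642 = 13.336 kPa
Denominator = 20.7·2.7·sin8.7°·cos8.7° = 20.7·2.7·0.1513·0.9885 = 8.357 kPa
FS = 13.336 / 8.357 = 1.596

FS = 1.60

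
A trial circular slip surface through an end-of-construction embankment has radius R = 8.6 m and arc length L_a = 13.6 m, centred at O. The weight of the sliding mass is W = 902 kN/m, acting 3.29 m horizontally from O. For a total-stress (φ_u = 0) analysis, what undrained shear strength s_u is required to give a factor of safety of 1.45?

s_u = 36.8 kPa

FS = s_u·L_a·R / (W·d), so s_u = FS·W·d / (L_a·R).
s_u = 1.45·902·3.29 / (13.60·8.6) = 4303.0 / 116.96 = 36.79 kPa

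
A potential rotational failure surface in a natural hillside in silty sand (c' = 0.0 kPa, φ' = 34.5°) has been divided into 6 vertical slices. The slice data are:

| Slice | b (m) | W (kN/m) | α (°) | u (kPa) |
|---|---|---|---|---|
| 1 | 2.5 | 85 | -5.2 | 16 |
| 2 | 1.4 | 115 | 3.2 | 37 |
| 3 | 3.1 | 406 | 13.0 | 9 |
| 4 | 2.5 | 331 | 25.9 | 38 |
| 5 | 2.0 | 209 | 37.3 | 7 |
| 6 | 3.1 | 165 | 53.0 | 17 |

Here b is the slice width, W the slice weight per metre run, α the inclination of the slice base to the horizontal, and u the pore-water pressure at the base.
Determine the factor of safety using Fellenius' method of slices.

Ordinary method of slices: FS = Σ[c'·Δl_i + (W_i cosα_i − u_i·Δl_i)·tanφ'] / Σ W_i sinα_i, with Δl_i = b_i / cosα_i.
Slice 1: Δl = 2.5/cos(-5.2°) = 2.510 m; N'_1 = 85·cos(-5.2°) − 16·2.510 = 44.5; c'Δl = 0.00; W sinα = -7.7
Slice 2: Δl = 1.4/cos3.2° = 1.402 m; N'_2 = 115·cos3.2° − 37·1.402 = 62.9; c'Δl = 0.00; W sinα = 6.4
Slice 3: Δl = 3.1/cos13.0° = 3.182 m; N'_3 = 406·cos13.0° − 9·3.182 = 367.0; c'Δl = 0.00; W sinα = 91.3
Slice 4: Δl = 2.5/cos25.9° = 2.779 m; N'_4 = 331·cos25.9° − 38·2.779 = 192.1; c'Δl = 0.00; W sinα = 144.6
Slice 5: Δl = 2.0/cos37.3° = 2.514 m; N'_5 = 209·cos37.3° − 7·2.514 = 148.7; c'Δl = 0.00; W sinα = 126.7
Slice 6: Δl = 3.1/cos53.0° = 5.151 m; N'_6 = 165·cos53.0° − 17·5.151 = 11.7; c'Δl = 0.00; W sinα = 131.8
Σc'Δl = 0.0 kN/m; ΣN' = 826.9 kN/m; ΣW sinα = 493.1 kN/m
Resisting = 0.0 + 826.9·tan34.5° = 0.0 + 568.3 = 568.3 kN/m
FS = 568.3 / 493.1 = 1.153

FS = 1.15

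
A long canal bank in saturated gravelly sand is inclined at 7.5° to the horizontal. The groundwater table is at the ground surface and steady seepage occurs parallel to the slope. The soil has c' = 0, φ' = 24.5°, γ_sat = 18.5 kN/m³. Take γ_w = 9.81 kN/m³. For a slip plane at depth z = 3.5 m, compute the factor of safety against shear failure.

FS = 1.63

With seepage parallel to the slope and the water table at the surface, the effective normal stress on the slip plane uses the buoyant unit weight γ' = γ_sat − γ_w while the driving shear stress uses γ_sat:
FS = [c' + γ' z cos²β tanφ'] / [γ_sat z sinβ cosβ]
(For c' = 0 this reduces to FS = (γ'/γ_sat)·tanφ'/tanβ.)
γ' = 18.5 − 9.81 = 8.69 kN/m³
Numerator = 0.0 + 8.69·3.5·cos²7.5°·tan24.5° = 0.0 + 8.69·3.5·0.9830·0.4557 = 13.625 kPa
Denominator = 18.5·3.5·sin7.5°·cos7.5° = 18.5·3.5·0.1305·0.9914 = 8.379 kPa
FS = 13.625 / 8.379 = 1.626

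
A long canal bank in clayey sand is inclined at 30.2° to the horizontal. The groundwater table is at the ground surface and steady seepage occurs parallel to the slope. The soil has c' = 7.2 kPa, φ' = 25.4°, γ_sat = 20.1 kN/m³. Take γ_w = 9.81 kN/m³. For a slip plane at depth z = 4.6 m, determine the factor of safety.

With seepage parallel to the slope and the water table at the surface, the effective normal stress on the slip plane uses the buoyant unit weight γ' = γ_sat − γ_w while the driving shear stress uses γ_sat:
FS = [c' + γ' z cos²β tanφ'] / [γ_sat z sinβ cosβ]
γ' = 20.1 − 9.81 = 10.29 kN/m³
Numerator = 7.2 + 10.29·4.6·cos²30.2°·tan25.4° = 7.2 + 10.29·4.6·0.7470·0.4748 = 23.989 kPa
Denominator = 20.1·4.6·sin30.2°·cos30.2° = 20.1·4.6·0.5030·0.8643 = 40.197 kPa
FS = 23.989 / 40.197 = 0.597

FS = 0.60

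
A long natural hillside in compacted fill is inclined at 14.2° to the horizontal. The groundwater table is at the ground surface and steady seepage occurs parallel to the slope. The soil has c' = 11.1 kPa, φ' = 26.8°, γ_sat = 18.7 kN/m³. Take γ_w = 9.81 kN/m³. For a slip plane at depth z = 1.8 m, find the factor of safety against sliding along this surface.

FS = 2.34

With seepage parallel to the slope and the water table at the surface, the effective normal stress on the slip plane uses the buoyant unit weight γ' = γ_sat − γ_w while the driving shear stress uses γ_sat:
FS = [c' + γ' z cos²β tanφ'] / [γ_sat z sinβ cosβ]
γ' = 18.7 − 9.81 = 8.89 kN/m³
Numerator = 11.1 + 8.89·1.8·cos²14.2°·tan26.8° = 11.1 + 8.89·1.8·0.9398·0.5051 = 18.697 kPa
Denominator = 18.7·1.8·sin14.2°·cos14.2° = 18.7·1.8·0.2453·0.9694 = 8.005 kPa
FS = 18.697 / 8.005 = 2.336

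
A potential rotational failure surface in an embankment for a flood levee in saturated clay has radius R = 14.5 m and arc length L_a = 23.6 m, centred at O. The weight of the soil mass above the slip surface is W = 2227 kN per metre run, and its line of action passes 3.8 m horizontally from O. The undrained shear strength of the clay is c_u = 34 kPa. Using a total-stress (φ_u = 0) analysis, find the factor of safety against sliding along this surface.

FS = 1.37

Taking moments about the centre O, the resisting moment is provided by the undrained shear strength acting along the arc:
M_R = c_u·L_a·R = 34·23.60·14.5 = 11634.8 kN·m/m
M_D = W·d = 2227·3.8 = 8462.6 kN·m/m
FS = M_R / M_D = 11634.8 / 8462.6 = 1.375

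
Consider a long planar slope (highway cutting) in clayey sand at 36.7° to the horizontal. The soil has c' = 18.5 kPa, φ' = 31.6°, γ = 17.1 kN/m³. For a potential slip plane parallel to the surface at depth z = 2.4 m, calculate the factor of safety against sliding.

FS = 1.77

For an infinite slope with a slip plane parallel to the surface (no pore pressure): FS = [c' + γz cos²β tanφ'] / [γz sinβ cosβ].
γz = 17.1·2.4 = 41.04 kN/m²
Numerator = 18.5 + 41.04·cos²36.7°·tan31.6° = 18.5 + 41.04·0.6428·0.6152 = 34.731 kPa
Denominator = 41.04·sin36.7°·cos36.7° = 41.04·0.5976·0.8018 = 19.665 kPa
FS = 34.731 / 19.665 = 1.766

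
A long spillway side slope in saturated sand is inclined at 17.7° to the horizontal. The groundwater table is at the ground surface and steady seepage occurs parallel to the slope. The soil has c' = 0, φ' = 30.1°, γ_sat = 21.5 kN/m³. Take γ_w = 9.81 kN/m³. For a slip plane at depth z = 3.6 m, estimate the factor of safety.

With seepage parallel to the slope and the water table at the surface, the effective normal stress on the slip plane uses the buoyant unit weight γ' = γ_sat − γ_w while the driving shear stress uses γ_sat:
FS = [c' + γ' z cos²β tanφ'] / [γ_sat z sinβ cosβ]
(For c' = 0 this reduces to FS = (γ'/γ_sat)·tanφ'/tanβ.)
γ' = 21.5 − 9.81 = 11.69 kN/m³
Numerator = 0.0 + 11.69·3.6·cos²17.7°·tan30.1° = 0.0 + 11.69·3.6·0.9076·0.5797 = 22.140 kPa
Denominator = 21.5·3.6·sin17.7°·cos17.7° = 21.5·3.6·0.3040·0.9527 = 22.418 kPa
FS = 22.140 / 22.418 = 0.988

FS = 0.99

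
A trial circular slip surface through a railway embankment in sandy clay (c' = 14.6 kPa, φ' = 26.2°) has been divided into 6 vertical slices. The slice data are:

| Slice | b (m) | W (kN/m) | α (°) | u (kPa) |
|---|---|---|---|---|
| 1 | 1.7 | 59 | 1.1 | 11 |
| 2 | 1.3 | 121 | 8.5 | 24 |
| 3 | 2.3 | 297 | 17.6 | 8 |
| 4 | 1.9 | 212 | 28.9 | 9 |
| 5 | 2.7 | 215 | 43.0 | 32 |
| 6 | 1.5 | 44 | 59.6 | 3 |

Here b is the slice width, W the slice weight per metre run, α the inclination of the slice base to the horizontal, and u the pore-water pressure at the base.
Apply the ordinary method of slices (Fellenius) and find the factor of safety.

FS = 1.28

Ordinary method of slices: FS = Σ[c'·Δl_i + (W_i cosα_i − u_i·Δl_i)·tanφ'] / Σ W_i sinα_i, with Δl_i = b_i / cosα_i.
Slice 1: Δl = 1.7/cos1.1° = 1.700 m; N'_1 = 59·cos1.1° − 11·1.700 = 40.3; c'Δl = 24.82; W sinα = 1.1
Slice 2: Δl = 1.3/cos8.5° = 1.314 m; N'_2 = 121·cos8.5° − 24·1.314 = 88.1; c'Δl = 19.19; W sinα = 17.9
Slice 3: Δl = 2.3/cos17.6° = 2.413 m; N'_3 = 297·cos17.6° − 8·2.413 = 263.8; c'Δl = 35.23; W sinα = 89.8
Slice 4: Δl = 1.9/cos28.9° = 2.170 m; N'_4 = 212·cos28.9° − 9·2.170 = 166.1; c'Δl = 31.69; W sinα = 102.5
Slice 5: Δl = 2.7/cos43.0° = 3.692 m; N'_5 = 215·cos43.0° − 32·3.692 = 39.1; c'Δl = 53.90; W sinα = 146.6
Slice 6: Δl = 1.5/cos59.6° = 2.964 m; N'_6 = 44·cos59.6° − 3·2.964 = 13.4; c'Δl = 43.28; W sinα = 38.0
Σc'Δl = 208.1 kN/m; ΣN' = 610.7 kN/m; ΣW sinα = 395.9 kN/m
Resisting = 208.1 + 610.7·tan26.2° = 208.1 + 300.5 = 508.6 kN/m
FS = 508.6 / 395.9 = 1.285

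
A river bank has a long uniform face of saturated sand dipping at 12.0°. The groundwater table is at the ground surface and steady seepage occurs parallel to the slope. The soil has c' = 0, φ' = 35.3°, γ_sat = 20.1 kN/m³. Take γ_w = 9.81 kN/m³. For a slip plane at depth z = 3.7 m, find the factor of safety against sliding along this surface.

With seepage parallel to the slope and the water table at the surface, the effective normal stress on the slip plane uses the buoyant unit weight γ' = γ_sat − γ_w while the driving shear stress uses γ_sat:
FS = [c' + γ' z cos²β tanφ'] / [γ_sat z sinβ cosβ]
(For c' = 0 this reduces to FS = (γ'/γ_sat)·tanφ'/tanβ.)
γ' = 20.1 − 9.81 = 10.29 kN/m³
Numerator = 0.0 + 10.29·3.7·cos²12.0°·tan35.3° = 0.0 + 10.29·3.7·0.9568·0.7080 = 25.792 kPa
Denominator = 20.1·3.7·sin12.0°·cos12.0° = 20.1·3.7·0.2079·0.9781 = 15.125 kPa
FS = 25.792 / 15.125 = 1.705

FS = 1.71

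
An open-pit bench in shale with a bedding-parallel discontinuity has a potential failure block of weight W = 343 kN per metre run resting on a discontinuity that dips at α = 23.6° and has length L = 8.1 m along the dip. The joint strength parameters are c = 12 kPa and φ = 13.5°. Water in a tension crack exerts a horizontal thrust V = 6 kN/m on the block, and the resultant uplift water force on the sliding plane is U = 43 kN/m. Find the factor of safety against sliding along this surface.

Resolving the block weight along and normal to the plane and applying the Mohr–Coulomb strength on the joint:
N' = W cosα − U − V sinα = 343·cos23.6° − 43 − 6·sin23.6° = 268.9 kN/m
Driving force T = W sinα + V cosα = 343·sin23.6° + 6·cos23.6° = 142.8 kN/m
Resisting force R = c·L + N'·tanφ = 12·8.1 + 268.9·tan13.5° = 97.2 + 64.6 = 161.8 kN/m
FS = R / T = 161.8 / 142.8 = 1.133

FS = 1.13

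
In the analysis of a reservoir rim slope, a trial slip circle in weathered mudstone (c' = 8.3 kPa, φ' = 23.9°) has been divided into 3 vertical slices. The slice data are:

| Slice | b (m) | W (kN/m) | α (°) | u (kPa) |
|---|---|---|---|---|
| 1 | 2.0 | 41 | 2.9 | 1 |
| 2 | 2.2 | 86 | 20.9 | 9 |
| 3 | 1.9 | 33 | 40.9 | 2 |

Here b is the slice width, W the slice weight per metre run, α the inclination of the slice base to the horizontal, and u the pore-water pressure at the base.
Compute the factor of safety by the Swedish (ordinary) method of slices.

FS = 2.01

Ordinary method of slices: FS = Σ[c'·Δl_i + (W_i cosα_i − u_i·Δl_i)·tanφ'] / Σ W_i sinα_i, with Δl_i = b_i / cosα_i.
Slice 1: Δl = 2.0/cos2.9° = 2.003 m; N'_1 = 41·cos2.9° − 1·2.003 = 38.9; c'Δl = 16.62; W sinα = 2.1
Slice 2: Δl = 2.2/cos20.9° = 2.355 m; N'_2 = 86·cos20.9° − 9·2.355 = 59.1; c'Δl = 19.55; W sinα = 30.7
Slice 3: Δl = 1.9/cos40.9° = 2.514 m; N'_3 = 33·cos40.9° − 2·2.514 = 19.9; c'Δl = 20.86; W sinα = 21.6
Σc'Δl = 57.0 kN/m; ΣN' = 118.0 kN/m; ΣW sinα = 54.4 kN/m
Resisting = 57.0 + 118.0·tan23.9° = 57.0 + 52.3 = 109.3 kN/m
FS = 109.3 / 54.4 = 2.011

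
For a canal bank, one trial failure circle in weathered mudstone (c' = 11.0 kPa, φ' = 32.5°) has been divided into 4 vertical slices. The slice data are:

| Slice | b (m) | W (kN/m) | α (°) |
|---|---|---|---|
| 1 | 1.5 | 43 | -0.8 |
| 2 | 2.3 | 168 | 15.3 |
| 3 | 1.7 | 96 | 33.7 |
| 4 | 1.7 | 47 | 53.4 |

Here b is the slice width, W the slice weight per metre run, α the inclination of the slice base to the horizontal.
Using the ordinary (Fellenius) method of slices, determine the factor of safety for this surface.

Ordinary method of slices: FS = Σ[c'·Δl_i + (W_i cosα_i)·tanφ'] / Σ W_i sinα_i, with Δl_i = b_i / cosα_i.
Slice 1: Δl = 1.5/cos(-0.8°) = 1.500 m; N'_1 = 43·cos(-0.8°) = 43.0; c'Δl = 16.50; W sinα = -0.6
Slice 2: Δl = 2.3/cos15.3° = 2.385 m; N'_2 = 168·cos15.3° = 162.0; c'Δl = 26.23; W sinα = 44.3
Slice 3: Δl = 1.7/cos33.7° = 2.043 m; N'_3 = 96·cos33.7° = 79.9; c'Δl = 22.48; W sinα = 53.3
Slice 4: Δl = 1.7/cos53.4° = 2.851 m; N'_4 = 47·cos53.4° = 28.0; c'Δl = 31.36; W sinα = 37.7
Σc'Δl = 96.6 kN/m; ΣN' = 312.9 kN/m; ΣW sinα = 134.7 kN/m
Resisting = 96.6 + 312.9·tan32.5° = 96.6 + 199.4 = 295.9 kN/m
FS = 295.9 / 134.7 = 2.197

FS = 2.20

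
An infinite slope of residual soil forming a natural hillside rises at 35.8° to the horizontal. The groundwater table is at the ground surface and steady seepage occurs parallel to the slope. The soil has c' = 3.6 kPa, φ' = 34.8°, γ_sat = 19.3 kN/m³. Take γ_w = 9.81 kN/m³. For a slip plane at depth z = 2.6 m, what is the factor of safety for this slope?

With seepage parallel to the slope and the water table at the surface, the effective normal stress on the slip plane uses the buoyant unit weight γ' = γ_sat − γ_w while the driving shear stress uses γ_sat:
FS = [c' + γ' z cos²β tanφ'] / [γ_sat z sinβ cosβ]
γ' = 19.3 − 9.81 = 9.49 kN/m³
Numerator = 3.6 + 9.49·2.6·cos²35.8°·tan34.8° = 3.6 + 9.49·2.6·0.6578·0.6950 = 14.881 kPa
Denominator = 19.3·2.6·sin35.8°·cos35.8° = 19.3·2.6·0.5850·0.8111 = 23.807 kPa
FS = 14.881 / 23.807 = 0.625

FS = 0.63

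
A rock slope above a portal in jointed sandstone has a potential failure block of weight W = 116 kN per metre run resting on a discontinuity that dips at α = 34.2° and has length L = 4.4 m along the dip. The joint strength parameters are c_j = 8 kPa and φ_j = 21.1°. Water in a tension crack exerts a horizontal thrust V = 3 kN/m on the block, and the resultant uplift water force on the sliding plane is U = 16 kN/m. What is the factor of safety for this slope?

Resolving the block weight along and normal to the plane and applying the Mohr–Coulomb strength on the joint:
N' = W cosα − U − V sinα = 116·cos34.2° − 16 − 3·sin34.2° = 78.3 kN/m
Driving force T = W sinα + V cosα = 116·sin34.2° + 3·cos34.2° = 67.7 kN/m
Resisting force R = c_j·L + N'·tanφ_j = 8·4.4 + 78.3·tan21.1° = 35.2 + 30.2 = 65.4 kN/m
FS = R / T = 65.4 / 67.7 = 0.966

FS = 0.97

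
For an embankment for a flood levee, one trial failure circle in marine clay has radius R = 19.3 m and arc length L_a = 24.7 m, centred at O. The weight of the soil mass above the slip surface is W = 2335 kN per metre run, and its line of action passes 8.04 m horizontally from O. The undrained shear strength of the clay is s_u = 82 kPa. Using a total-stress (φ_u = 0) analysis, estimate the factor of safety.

FS = 2.08

Taking moments about the centre O, the resisting moment is provided by the undrained shear strength acting along the arc:
M_R = s_u·L_a·R = 82·24.70·19.3 = 39090.2 kN·m/m
M_D = W·d = 2335·8.04 = 18773.4 kN·m/m
FS = M_R / M_D = 39090.2 / 18773.4 = 2.082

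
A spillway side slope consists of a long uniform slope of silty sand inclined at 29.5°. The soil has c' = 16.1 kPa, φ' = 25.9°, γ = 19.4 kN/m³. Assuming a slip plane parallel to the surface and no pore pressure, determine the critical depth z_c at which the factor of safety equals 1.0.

Setting FS = 1.00 in FS = [c' + γz cos²β tanφ'] / [γz sinβ cosβ] and solving for z:
z = c' / [γ cosβ (FS·sinβ − cosβ·tanφ')]
  = 16.1 / [19.4·cos29.5°·(1.00·sin29.5° − cos29.5°·tan25.9°)]
  = 16.1 / [19.4·0.8704·(1.00·0.4924 − 0.8704·0.4856)]
  = 16.1 / 1.1786 = 13.660 m

z_c = 13.66 m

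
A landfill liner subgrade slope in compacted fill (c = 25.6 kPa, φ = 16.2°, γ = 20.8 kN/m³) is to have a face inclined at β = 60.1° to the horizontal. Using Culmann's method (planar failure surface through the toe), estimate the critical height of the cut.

Culmann's analysis gives the critical failure plane at α_cr = (β + φ)/2 = (60.1 + 16.2)/2 = 38.1°, and the critical height
H_c = (4c/γ) · sinβ cosφ / [1 − cos(β − φ)]
    = (4·25.6/20.8) · sin60.1°·cos16.2° / [1 − cos(43.9°)]
    = 4.923 · 0.8669·0.9603 / [1 − 0.7206]
    = 4.923 · 0.8325 / 0.2794
    = 14.67 m

H_c = 14.67 m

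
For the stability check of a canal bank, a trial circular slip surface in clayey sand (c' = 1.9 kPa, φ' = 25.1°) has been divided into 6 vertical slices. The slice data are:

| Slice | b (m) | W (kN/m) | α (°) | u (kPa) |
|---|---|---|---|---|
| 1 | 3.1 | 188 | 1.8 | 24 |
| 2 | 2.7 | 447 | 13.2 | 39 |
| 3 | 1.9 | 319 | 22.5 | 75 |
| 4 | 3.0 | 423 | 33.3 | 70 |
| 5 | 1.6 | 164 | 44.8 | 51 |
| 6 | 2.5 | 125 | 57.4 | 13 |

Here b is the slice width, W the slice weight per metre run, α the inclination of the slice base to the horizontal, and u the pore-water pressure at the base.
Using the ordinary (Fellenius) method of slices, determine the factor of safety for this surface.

FS = 0.53

Ordinary method of slices: FS = Σ[c'·Δl_i + (W_i cosα_i − u_i·Δl_i)·tanφ'] / Σ W_i sinα_i, with Δl_i = b_i / cosα_i.
Slice 1: Δl = 3.1/cos1.8° = 3.102 m; N'_1 = 188·cos1.8° − 24·3.102 = 113.5; c'Δl = 5.89; W sinα = 5.9
Slice 2: Δl = 2.7/cos13.2° = 2.773 m; N'_2 = 447·cos13.2° − 39·2.773 = 327.0; c'Δl = 5.27; W sinα = 102.1
Slice 3: Δl = 1.9/cos22.5° = 2.057 m; N'_3 = 319·cos22.5° − 75·2.057 = 140.5; c'Δl = 3.91; W sinα = 122.1
Slice 4: Δl = 3.0/cos33.3° = 3.589 m; N'_4 = 423·cos33.3° − 70·3.589 = 102.3; c'Δl = 6.82; W sinα = 232.2
Slice 5: Δl = 1.6/cos44.8° = 2.255 m; N'_5 = 164·cos44.8° − 51·2.255 = 1.4; c'Δl = 4.28; W sinα = 115.6
Slice 6: Δl = 2.5/cos57.4° = 4.640 m; N'_6 = 125·cos57.4° − 13·4.640 = 7.0; c'Δl = 8.82; W sinα = 105.3
Σc'Δl = 35.0 kN/m; ΣN' = 691.7 kN/m; ΣW sinα = 683.2 kN/m
Resisting = 35.0 + 691.7·tan25.1° = 35.0 + 324.0 = 359.0 kN/m
FS = 359.0 / 683.2 = 0.525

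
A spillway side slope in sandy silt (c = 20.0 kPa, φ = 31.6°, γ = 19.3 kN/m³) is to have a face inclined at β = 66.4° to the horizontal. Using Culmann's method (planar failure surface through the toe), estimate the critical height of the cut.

H_c = 18.09 m

Culmann's analysis gives the critical failure plane at α_cr = (β + φ)/2 = (66.4 + 31.6)/2 = 49.0°, and the critical height
H_c = (4c/γ) · sinβ cosφ / [1 − cos(β − φ)]
    = (4·20.0/19.3) · sin66.4°·cos31.6° / [1 − cos(34.8°)]
    = 4.145 · 0.9164·0.8517 / [1 − 0.8211]
    = 4.145 · 0.7805 / 0.1789
    = 18.09 m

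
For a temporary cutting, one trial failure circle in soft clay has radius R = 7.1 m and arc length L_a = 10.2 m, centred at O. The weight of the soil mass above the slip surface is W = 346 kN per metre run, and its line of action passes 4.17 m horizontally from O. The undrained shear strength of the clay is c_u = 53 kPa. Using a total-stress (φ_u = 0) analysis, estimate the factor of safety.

FS = 2.66

Taking moments about the centre O, the resisting moment is provided by the undrained shear strength acting along the arc:
M_R = c_u·L_a·R = 53·10.20·7.1 = 3838.3 kN·m/m
M_D = W·d = 346·4.17 = 1442.8 kN·m/m
FS = M_R / M_D = 3838.3 / 1442.8 = 2.660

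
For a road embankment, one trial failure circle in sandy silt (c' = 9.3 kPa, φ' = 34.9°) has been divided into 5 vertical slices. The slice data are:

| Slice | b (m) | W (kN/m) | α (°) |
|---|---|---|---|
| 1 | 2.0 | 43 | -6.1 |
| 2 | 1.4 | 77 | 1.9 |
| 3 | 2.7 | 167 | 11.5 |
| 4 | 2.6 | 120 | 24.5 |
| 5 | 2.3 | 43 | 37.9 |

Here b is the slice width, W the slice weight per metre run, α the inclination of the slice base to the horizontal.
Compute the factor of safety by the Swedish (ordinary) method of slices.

FS = 3.80

Ordinary method of slices: FS = Σ[c'·Δl_i + (W_i cosα_i)·tanφ'] / Σ W_i sinα_i, with Δl_i = b_i / cosα_i.
Slice 1: Δl = 2.0/cos(-6.1°) = 2.011 m; N'_1 = 43·cos(-6.1°) = 42.8; c'Δl = 18.71; W sinα = -4.6
Slice 2: Δl = 1.4/cos1.9° = 1.401 m; N'_2 = 77·cos1.9° = 77.0; c'Δl = 13.03; W sinα = 2.6
Slice 3: Δl = 2.7/cos11.5° = 2.755 m; N'_3 = 167·cos11.5° = 163.6; c'Δl = 25.62; W sinα = 33.3
Slice 4: Δl = 2.6/cos24.5° = 2.857 m; N'_4 = 120·cos24.5° = 109.2; c'Δl = 26.57; W sinα = 49.8
Slice 5: Δl = 2.3/cos37.9° = 2.915 m; N'_5 = 43·cos37.9° = 33.9; c'Δl = 27.11; W sinα = 26.4
Σc'Δl = 111.0 kN/m; ΣN' = 426.5 kN/m; ΣW sinα = 107.5 kN/m
Resisting = 111.0 + 426.5·tan34.9° = 111.0 + 297.5 = 408.6 kN/m
FS = 408.6 / 107.5 = 3.802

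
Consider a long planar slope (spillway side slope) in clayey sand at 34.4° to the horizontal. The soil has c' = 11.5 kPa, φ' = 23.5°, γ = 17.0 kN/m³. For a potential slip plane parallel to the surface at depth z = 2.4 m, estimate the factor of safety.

For an infinite slope with a slip plane parallel to the surface (no pore pressure): FS = [c' + γz cos²β tanφ'] / [γz sinβ cosβ].
γz = 17.0·2.4 = 40.80 kN/m²
Numerator = 11.5 + 40.80·cos²34.4°·tan23.5° = 11.5 + 40.80·0.6808·0.4348 = 23.578 kPa
Denominator = 40.80·sin34.4°·cos34.4° = 40.80·0.5650·0.8251 = 19.019 kPa
FS = 23.578 / 19.019 = 1.240

FS = 1.24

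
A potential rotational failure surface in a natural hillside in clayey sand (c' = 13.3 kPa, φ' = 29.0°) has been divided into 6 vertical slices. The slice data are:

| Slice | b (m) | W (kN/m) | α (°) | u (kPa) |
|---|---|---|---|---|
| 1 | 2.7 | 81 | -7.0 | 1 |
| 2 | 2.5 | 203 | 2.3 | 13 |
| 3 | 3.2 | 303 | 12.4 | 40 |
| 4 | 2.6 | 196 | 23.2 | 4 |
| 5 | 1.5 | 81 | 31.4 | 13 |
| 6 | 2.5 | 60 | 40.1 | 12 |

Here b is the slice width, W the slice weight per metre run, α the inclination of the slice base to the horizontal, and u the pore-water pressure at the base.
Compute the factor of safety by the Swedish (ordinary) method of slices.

Ordinary method of slices: FS = Σ[c'·Δl_i + (W_i cosα_i − u_i·Δl_i)·tanφ'] / Σ W_i sinα_i, with Δl_i = b_i / cosα_i.
Slice 1: Δl = 2.7/cos(-7.0°) = 2.720 m; N'_1 = 81·cos(-7.0°) − 1·2.720 = 77.7; c'Δl = 36.18; W sinα = -9.9
Slice 2: Δl = 2.5/cos2.3° = 2.502 m; N'_2 = 203·cos2.3° − 13·2.502 = 170.3; c'Δl = 33.28; W sinα = 8.1
Slice 3: Δl = 3.2/cos12.4° = 3.276 m; N'_3 = 303·cos12.4° − 40·3.276 = 164.9; c'Δl = 43.58; W sinα = 65.1
Slice 4: Δl = 2.6/cos23.2° = 2.829 m; N'_4 = 196·cos23.2° − 4·2.829 = 168.8; c'Δl = 37.62; W sinα = 77.2
Slice 5: Δl = 1.5/cos31.4° = 1.757 m; N'_5 = 81·cos31.4° − 13·1.757 = 46.3; c'Δl = 23.37; W sinα = 42.2
Slice 6: Δl = 2.5/cos40.1° = 3.268 m; N'_6 = 60·cos40.1° − 12·3.268 = 6.7; c'Δl = 43.47; W sinα = 38.6
Σc'Δl = 217.5 kN/m; ΣN' = 634.7 kN/m; ΣW sinα = 221.4 kN/m
Resisting = 217.5 + 634.7·tan29.0° = 217.5 + 351.8 = 569.3 kN/m
FS = 569.3 / 221.4 = 2.571

FS = 2.57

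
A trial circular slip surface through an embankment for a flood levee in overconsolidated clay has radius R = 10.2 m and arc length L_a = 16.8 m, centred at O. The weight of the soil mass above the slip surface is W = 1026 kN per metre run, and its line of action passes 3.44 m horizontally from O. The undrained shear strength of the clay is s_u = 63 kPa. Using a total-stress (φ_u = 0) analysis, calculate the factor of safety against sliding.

Taking moments about the centre O, the resisting moment is provided by the undrained shear strength acting along the arc:
M_R = s_u·L_a·R = 63·16.80·10.2 = 10795.7 kN·m/m
M_D = W·d = 1026·3.44 = 3529.4 kN·m/m
FS = M_R / M_D = 10795.7 / 3529.4 = 3.059

FS = 3.06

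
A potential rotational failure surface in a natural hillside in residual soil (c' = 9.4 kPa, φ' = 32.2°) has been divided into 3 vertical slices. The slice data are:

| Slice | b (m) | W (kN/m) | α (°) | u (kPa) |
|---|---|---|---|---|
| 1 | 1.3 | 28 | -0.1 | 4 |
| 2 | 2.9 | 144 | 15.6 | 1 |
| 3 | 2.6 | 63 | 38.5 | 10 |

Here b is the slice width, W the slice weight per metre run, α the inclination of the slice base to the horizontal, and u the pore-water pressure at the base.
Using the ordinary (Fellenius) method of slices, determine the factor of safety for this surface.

FS = 2.33

Ordinary method of slices: FS = Σ[c'·Δl_i + (W_i cosα_i − u_i·Δl_i)·tanφ'] / Σ W_i sinα_i, with Δl_i = b_i / cosα_i.
Slice 1: Δl = 1.3/cos(-0.1°) = 1.300 m; N'_1 = 28·cos(-0.1°) − 4·1.300 = 22.8; c'Δl = 12.22; W sinα = -0.0
Slice 2: Δl = 2.9/cos15.6° = 3.011 m; N'_2 = 144·cos15.6° − 1·3.011 = 135.7; c'Δl = 28.30; W sinα = 38.7
Slice 3: Δl = 2.6/cos38.5° = 3.322 m; N'_3 = 63·cos38.5° − 10·3.322 = 16.1; c'Δl = 31.23; W sinα = 39.2
Σc'Δl = 71.8 kN/m; ΣN' = 174.6 kN/m; ΣW sinα = 77.9 kN/m
Resisting = 71.8 + 174.6·tan32.2° = 71.8 + 109.9 = 181.7 kN/m
FS = 181.7 / 77.9 = 2.332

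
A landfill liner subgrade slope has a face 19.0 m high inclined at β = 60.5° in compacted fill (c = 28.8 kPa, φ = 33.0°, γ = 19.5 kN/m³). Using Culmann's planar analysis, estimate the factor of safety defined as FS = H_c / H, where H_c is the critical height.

H_c = (4c/γ) · sinβ cosφ / [1 − cos(β − φ)]
    = (4·28.8/19.5) · sin60.5°·cos33.0° / [1 − cos27.5°]
    = 5.908 · 0.7299 / 0.1130 = 38.17 m
FS = H_c / H = 38.17 / 19.0 = 2.009

FS = 2.01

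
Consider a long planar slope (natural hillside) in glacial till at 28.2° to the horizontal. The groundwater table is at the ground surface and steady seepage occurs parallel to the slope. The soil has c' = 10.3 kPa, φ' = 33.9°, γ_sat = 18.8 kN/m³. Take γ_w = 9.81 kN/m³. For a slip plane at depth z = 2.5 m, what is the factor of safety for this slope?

With seepage parallel to the slope and the water table at the surface, the effective normal stress on the slip plane uses the buoyant unit weight γ' = γ_sat − γ_w while the driving shear stress uses γ_sat:
FS = [c' + γ' z cos²β tanφ'] / [γ_sat z sinβ cosβ]
γ' = 18.8 − 9.81 = 8.99 kN/m³
Numerator = 10.3 + 8.99·2.5·cos²28.2°·tan33.9° = 10.3 + 8.99·2.5·0.7767·0.6720 = 22.030 kPa
Denominator = 18.8·2.5·sin28.2°·cos28.2° = 18.8·2.5·0.4726·0.8813 = 19.574 kPa
FS = 22.030 / 19.574 = 1.125

FS = 1.13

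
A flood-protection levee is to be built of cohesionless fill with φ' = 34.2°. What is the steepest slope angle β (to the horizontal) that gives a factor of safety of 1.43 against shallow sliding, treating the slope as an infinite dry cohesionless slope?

For an infinite dry cohesionless slope FS = tanφ'/tanβ, so tanβ = tanφ' / FS.
tanβ = tan34.2° / 1.43 = 0.6796 / 1.43 = 0.4752
β = arctan(0.4752) = 25.42°

β = 25.4°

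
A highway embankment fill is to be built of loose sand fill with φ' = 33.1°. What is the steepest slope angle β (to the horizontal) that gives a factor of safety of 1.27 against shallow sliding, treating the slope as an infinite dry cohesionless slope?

For an infinite dry cohesionless slope FS = tanφ'/tanβ, so tanβ = tanφ' / FS.
tanβ = tan33.1° / 1.27 = 0.6519 / 1.27 = 0.5133
β = arctan(0.5133) = 27.17°

β = 27.2°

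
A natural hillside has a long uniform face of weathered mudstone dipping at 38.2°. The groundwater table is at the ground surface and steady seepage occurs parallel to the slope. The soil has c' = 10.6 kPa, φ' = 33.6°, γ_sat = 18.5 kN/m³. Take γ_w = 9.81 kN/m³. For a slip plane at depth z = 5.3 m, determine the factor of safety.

With seepage parallel to the slope and the water table at the surface, the effective normal stress on the slip plane uses the buoyant unit weight γ' = γ_sat − γ_w while the driving shear stress uses γ_sat:
FS = [c' + γ' z cos²β tanφ'] / [γ_sat z sinβ cosβ]
γ' = 18.5 − 9.81 = 8.69 kN/m³
Numerator = 10.6 + 8.69·5.3·cos²38.2°·tan33.6° = 10.6 + 8.69·5.3·0.6176·0.6644 = 29.498 kPa
Denominator = 18.5·5.3·sin38.2°·cos38.2° = 18.5·5.3·0.6184·0.7859 = 47.650 kPa
FS = 29.498 / 47.650 = 0.619

FS = 0.62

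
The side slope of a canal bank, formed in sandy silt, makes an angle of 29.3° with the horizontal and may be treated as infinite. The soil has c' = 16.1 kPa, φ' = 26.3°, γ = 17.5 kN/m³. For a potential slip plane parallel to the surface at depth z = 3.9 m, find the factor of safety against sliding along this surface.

For an infinite slope with a slip plane parallel to the surface (no pore pressure): FS = [c' + γz cos²β tanφ'] / [γz sinβ cosβ].
γz = 17.5·3.9 = 68.25 kN/m²
Numerator = 16.1 + 68.25·cos²29.3°·tan26.3° = 16.1 + 68.25·0.7605·0.4942 = 41.753 kPa
Denominator = 68.25·sin29.3°·cos29.3° = 68.25·0.4894·0.8721 = 29.127 kPa
FS = 41.753 / 29.127 = 1.433

FS = 1.43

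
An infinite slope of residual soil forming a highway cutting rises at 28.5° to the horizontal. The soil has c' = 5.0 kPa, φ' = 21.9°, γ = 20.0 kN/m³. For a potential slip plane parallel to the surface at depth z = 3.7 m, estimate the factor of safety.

For an infinite slope with a slip plane parallel to the surface (no pore pressure): FS = [c' + γz cos²β tanφ'] / [γz sinβ cosβ].
γz = 20.0·3.7 = 74.00 kN/m²
Numerator = 5.0 + 74.00·cos²28.5°·tan21.9° = 5.0 + 74.00·0.7723·0.4020 = 27.975 kPa
Denominator = 74.00·sin28.5°·cos28.5° = 74.00·0.4772·0.8788 = 31.031 kPa
FS = 27.975 / 31.031 = 0.902

FS = 0.90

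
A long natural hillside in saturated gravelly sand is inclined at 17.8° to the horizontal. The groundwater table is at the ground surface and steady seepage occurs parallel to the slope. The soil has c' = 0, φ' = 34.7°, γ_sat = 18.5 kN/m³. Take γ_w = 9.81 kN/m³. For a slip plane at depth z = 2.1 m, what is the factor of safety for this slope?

With seepage parallel to the slope and the water table at the surface, the effective normal stress on the slip plane uses the buoyant unit weight γ' = γ_sat − γ_w while the driving shear stress uses γ_sat:
FS = [c' + γ' z cos²β tanφ'] / [γ_sat z sinβ cosβ]
(For c' = 0 this reduces to FS = (γ'/γ_sat)·tanφ'/tanβ.)
γ' = 18.5 − 9.81 = 8.69 kN/m³
Numerator = 0.0 + 8.69·2.1·cos²17.8°·tan34.7° = 0.0 + 8.69·2.1·0.9066·0.6924 = 11.455 kPa
Denominator = 18.5·2.1·sin17.8°·cos17.8° = 18.5·2.1·0.3057·0.9521 = 11.308 kPa
FS = 11.455 / 11.308 = 1.013

FS = 1.01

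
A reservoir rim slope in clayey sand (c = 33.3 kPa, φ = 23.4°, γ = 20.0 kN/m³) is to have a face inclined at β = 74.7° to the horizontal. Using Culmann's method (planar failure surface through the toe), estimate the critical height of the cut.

Culmann's analysis gives the critical failure plane at α_cr = (β + φ)/2 = (74.7 + 23.4)/2 = 49.0°, and the critical height
H_c = (4c/γ) · sinβ cosφ / [1 − cos(β − φ)]
    = (4·33.3/20.0) · sin74.7°·cos23.4° / [1 − cos(51.3°)]
    = 6.660 · 0.9646·0.9178 / [1 − 0.6252]
    = 6.660 · 0.8852 / 0.3748
    = 15.73 m

H_c = 15.73 m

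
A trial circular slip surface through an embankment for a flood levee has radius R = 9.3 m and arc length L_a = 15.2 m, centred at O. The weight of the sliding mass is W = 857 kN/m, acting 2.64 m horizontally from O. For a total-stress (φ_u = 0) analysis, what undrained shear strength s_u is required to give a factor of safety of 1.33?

FS = s_u·L_a·R / (W·d), so s_u = FS·W·d / (L_a·R).
s_u = 1.33·857·2.64 / (15.20·9.3) = 3009.1 / 141.36 = 21.29 kPa

s_u = 21.3 kPa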